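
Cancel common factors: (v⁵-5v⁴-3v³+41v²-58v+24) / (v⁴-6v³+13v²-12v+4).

(v²-v-12)/(v-2)

Repeated division with remainder:
  v⁵-5v⁴-3v³+41v²-58v+24 = (v+1)(v⁴-6v³+13v²-12v+4) + (-10v³+40v²-50v+20)
  v⁴-6v³+13v²-12v+4 = (-(1/10)v+1/5)(-10v³+40v²-50v+20) + (0)
Last nonzero remainder: -10v³+40v²-50v+20. Dividing through by -10 gives the monic gcd v³-4v²+5v-2.
Cancel v³-4v²+5v-2 from numerator and denominator to get the reduced form.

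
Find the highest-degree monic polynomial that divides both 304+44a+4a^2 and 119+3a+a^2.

1

By polynomial division,
  4a^2+44a+304 = (4)(a^2+3a+119) + (32a−172)
  a^2+3a+119 = ((1/32)a+67/256)(32a−172) + (10497/64)
  32a−172 = ((2048/10497)a−11008/10497)(10497/64) + (0)
The last nonzero remainder is the constant 10497/64, so the polynomials are coprime and gcd = 1.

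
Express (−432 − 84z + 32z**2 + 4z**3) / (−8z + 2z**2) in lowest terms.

Apply the Euclidean algorithm:
  4z**3 + 32z**2 − 84z − 432 = (2z + 24)(2z**2 − 8z) + (108z − 432)
  2z**2 − 8z = ((1/54)z)(108z − 432) + (0)
Last nonzero remainder: 108z − 432. Dividing through by 108 gives the monic gcd z − 4.
Cancel z − 4 from numerator and denominator to get the reduced form.

(54 + 24z + 2z**2)/(z)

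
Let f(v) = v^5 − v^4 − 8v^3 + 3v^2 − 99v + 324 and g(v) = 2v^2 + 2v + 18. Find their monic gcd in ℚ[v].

v^2 + v + 9

Apply the Euclidean algorithm:
  v^5 − v^4 − 8v^3 + 3v^2 − 99v + 324 = ((1/2)v^3 − v^2 − (15/2)v + 18)(2v^2 + 2v + 18) + (0)
Last nonzero remainder: 2v^2 + 2v + 18. Dividing through by 2 gives the monic gcd v^2 + v + 9.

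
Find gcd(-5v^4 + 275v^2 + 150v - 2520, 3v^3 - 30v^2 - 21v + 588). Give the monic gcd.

v^2 - 3v - 28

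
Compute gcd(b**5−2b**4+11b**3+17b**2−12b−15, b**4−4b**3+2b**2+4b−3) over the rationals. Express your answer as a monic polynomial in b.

Apply the Euclidean algorithm:
  b**5−2b**4+11b**3+17b**2−12b−15 = (b+2)(b**4−4b**3+2b**2+4b−3) + (17b**3+9b**2−17b−9)
  b**4−4b**3+2b**2+4b−3 = ((1/17)b−77/289)(17b**3+9b**2−17b−9) + ((1560/289)b**2−1560/289)
  17b**3+9b**2−17b−9 = ((4913/1560)b+867/520)((1560/289)b**2−1560/289) + (0)
Last nonzero remainder: (1560/289)b**2−1560/289. Dividing through by 1560/289 gives the monic gcd b**2−1.

b**2−1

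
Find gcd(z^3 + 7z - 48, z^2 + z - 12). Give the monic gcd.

z - 3

Euclidean algorithm in ℚ[z]:
  z^3 + 7z - 48 = (z - 1)(z^2 + z - 12) + (20z - 60)
  z^2 + z - 12 = ((1/20)z + 1/5)(20z - 60) + (0)
Last nonzero remainder: 20z - 60. Dividing through by 20 gives the monic gcd z - 3.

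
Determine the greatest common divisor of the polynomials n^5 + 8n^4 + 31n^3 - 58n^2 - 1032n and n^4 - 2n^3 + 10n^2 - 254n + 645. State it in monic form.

Apply the Euclidean algorithm:
  n^5 + 8n^4 + 31n^3 - 58n^2 - 1032n = (n + 10)(n^4 - 2n^3 + 10n^2 - 254n + 645) + (41n^3 + 96n^2 + 863n - 6450)
  n^4 - 2n^3 + 10n^2 - 254n + 645 = ((1/41)n - 178/1681)(41n^3 + 96n^2 + 863n - 6450) + (-(1485/1681)n^2 - (8910/1681)n - 63855/1681)
  41n^3 + 96n^2 + 863n - 6450 = (-(68921/1485)n + 16810/99)(-(1485/1681)n^2 - (8910/1681)n - 63855/1681) + (0)
Last nonzero remainder: -(1485/1681)n^2 - (8910/1681)n - 63855/1681. Dividing through by -1485/1681 gives the monic gcd n^2 + 6n + 43.

n^2 + 6n + 43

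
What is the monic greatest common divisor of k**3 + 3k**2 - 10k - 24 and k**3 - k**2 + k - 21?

k - 3

Euclidean algorithm in ℚ[k]:
  k**3 + 3k**2 - 10k - 24 = (k**3 - k**2 + k - 21) + (4k**2 - 11k - 3)
  k**3 - k**2 + k - 21 = ((1/4)k + 7/16)(4k**2 - 11k - 3) + ((105/16)k - 315/16)
  4k**2 - 11k - 3 = ((64/105)k + 16/105)((105/16)k - 315/16) + (0)
Last nonzero remainder: (105/16)k - 315/16. Dividing through by 105/16 gives the monic gcd k - 3.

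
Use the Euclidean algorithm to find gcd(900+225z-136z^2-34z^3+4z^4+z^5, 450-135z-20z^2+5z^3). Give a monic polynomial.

-15+2z+z^2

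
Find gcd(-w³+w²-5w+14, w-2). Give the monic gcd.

Euclidean algorithm in ℚ[w]:
  -w³+w²-5w+14 = (-w²-w-7)(w-2) + (0)
The last nonzero remainder w-2 is already monic.

w-2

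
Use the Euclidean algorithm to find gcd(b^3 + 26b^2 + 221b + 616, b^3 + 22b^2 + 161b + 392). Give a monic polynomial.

By polynomial division,
  b^3 + 26b^2 + 221b + 616 = (b^3 + 22b^2 + 161b + 392) + (4b^2 + 60b + 224)
  b^3 + 22b^2 + 161b + 392 = ((1/4)b + 7/4)(4b^2 + 60b + 224) + (0)
Last nonzero remainder: 4b^2 + 60b + 224. Dividing through by 4 gives the monic gcd b^2 + 15b + 56.

b^2 + 15b + 56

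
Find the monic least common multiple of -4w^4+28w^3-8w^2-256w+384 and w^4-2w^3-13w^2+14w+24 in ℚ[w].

w^5-6w^4-5w^3+66w^2-32w-96

Euclidean algorithm in ℚ[w]:
  -4w^4+28w^3-8w^2-256w+384 = (-4)(w^4-2w^3-13w^2+14w+24) + (20w^3-60w^2-200w+480)
  w^4-2w^3-13w^2+14w+24 = ((1/20)w+1/20)(20w^3-60w^2-200w+480) + (0)
Last nonzero remainder: 20w^3-60w^2-200w+480. Dividing through by 20 gives the monic gcd w^3-3w^2-10w+24.
Then lcm(f, g) = f·g / gcd(f, g); expanding and making the result monic gives the answer.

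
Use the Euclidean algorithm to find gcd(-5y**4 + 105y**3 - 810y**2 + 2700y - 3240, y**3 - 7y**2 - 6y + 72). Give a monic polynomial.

By polynomial division,
  -5y**4 + 105y**3 - 810y**2 + 2700y - 3240 = (-5y + 70)(y**3 - 7y**2 - 6y + 72) + (-350y**2 + 3480y - 8280)
  y**3 - 7y**2 - 6y + 72 = (-(1/350)y - 103/12250)(-350y**2 + 3480y - 8280) + (-(486/1225)y + 2916/1225)
  -350y**2 + 3480y - 8280 = ((214375/243)y - 281750/81)(-(486/1225)y + 2916/1225) + (0)
Last nonzero remainder: -(486/1225)y + 2916/1225. Dividing through by -486/1225 gives the monic gcd y - 6.

y - 6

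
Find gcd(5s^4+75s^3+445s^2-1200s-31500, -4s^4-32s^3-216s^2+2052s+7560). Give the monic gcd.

By polynomial division,
  5s^4+75s^3+445s^2-1200s-31500 = (-5/4)(-4s^4-32s^3-216s^2+2052s+7560) + (35s^3+175s^2+1365s-22050)
  -4s^4-32s^3-216s^2+2052s+7560 = (-(4/35)s-12/35)(35s^3+175s^2+1365s-22050) + (0)
Last nonzero remainder: 35s^3+175s^2+1365s-22050. Dividing through by 35 gives the monic gcd s^3+5s^2+39s-630.

s^3+5s^2+39s-630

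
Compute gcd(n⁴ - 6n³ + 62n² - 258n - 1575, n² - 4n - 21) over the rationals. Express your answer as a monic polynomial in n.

Euclidean algorithm in ℚ[n]:
  n⁴ - 6n³ + 62n² - 258n - 1575 = (n² - 2n + 75)(n² - 4n - 21) + (0)
The last nonzero remainder n² - 4n - 21 is already monic.

n² - 4n - 21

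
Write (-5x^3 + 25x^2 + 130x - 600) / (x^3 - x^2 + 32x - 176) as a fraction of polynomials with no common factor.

(-5x^2 + 5x + 150)/(x^2 + 3x + 44)

Apply the Euclidean algorithm:
  -5x^3 + 25x^2 + 130x - 600 = (-5)(x^3 - x^2 + 32x - 176) + (20x^2 + 290x - 1480)
  x^3 - x^2 + 32x - 176 = ((1/20)x - 31/40)(20x^2 + 290x - 1480) + ((1323/4)x - 1323)
  20x^2 + 290x - 1480 = ((80/1323)x + 1480/1323)((1323/4)x - 1323) + (0)
Last nonzero remainder: (1323/4)x - 1323. Dividing through by 1323/4 gives the monic gcd x - 4.
Cancel x - 4 from numerator and denominator to get the reduced form.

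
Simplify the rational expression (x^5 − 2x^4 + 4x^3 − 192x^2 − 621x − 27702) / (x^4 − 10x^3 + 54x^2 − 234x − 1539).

By polynomial division,
  x^5 − 2x^4 + 4x^3 − 192x^2 − 621x − 27702 = (x + 8)(x^4 − 10x^3 + 54x^2 − 234x − 1539) + (30x^3 − 390x^2 + 2790x − 15390)
  x^4 − 10x^3 + 54x^2 − 234x − 1539 = ((1/30)x + 1/10)(30x^3 − 390x^2 + 2790x − 15390) + (0)
Last nonzero remainder: 30x^3 − 390x^2 + 2790x − 15390. Dividing through by 30 gives the monic gcd x^3 − 13x^2 + 93x − 513.
Cancel x^3 − 13x^2 + 93x − 513 from numerator and denominator to get the reduced form.

(x^2 + 11x + 54)/(x + 3)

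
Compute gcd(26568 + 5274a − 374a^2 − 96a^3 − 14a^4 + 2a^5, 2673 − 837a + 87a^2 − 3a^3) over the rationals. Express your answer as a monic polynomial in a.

Repeated division with remainder:
  2a^5 − 14a^4 − 96a^3 − 374a^2 + 5274a + 26568 = (−(2/3)a^2 − (44/3)a − 622/3)(−3a^3 + 87a^2 − 837a + 2673) + (7170a^2 − 129060a + 580770)
  −3a^3 + 87a^2 − 837a + 2673 = (−(1/2390)a + 11/2390)(7170a^2 − 129060a + 580770) + (0)
Last nonzero remainder: 7170a^2 − 129060a + 580770. Dividing through by 7170 gives the monic gcd a^2 − 18a + 81.

81 − 18a + a^2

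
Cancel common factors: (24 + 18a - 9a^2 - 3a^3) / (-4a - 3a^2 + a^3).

(24 - 6a - 3a^2)/(-4a + a^2)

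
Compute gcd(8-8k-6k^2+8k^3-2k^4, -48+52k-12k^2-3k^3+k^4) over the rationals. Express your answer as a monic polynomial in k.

Apply the Euclidean algorithm:
  -2k^4+8k^3-6k^2-8k+8 = (-2)(k^4-3k^3-12k^2+52k-48) + (2k^3-30k^2+96k-88)
  k^4-3k^3-12k^2+52k-48 = ((1/2)k+6)(2k^3-30k^2+96k-88) + (120k^2-480k+480)
  2k^3-30k^2+96k-88 = ((1/60)k-11/60)(120k^2-480k+480) + (0)
Last nonzero remainder: 120k^2-480k+480. Dividing through by 120 gives the monic gcd k^2-4k+4.

4-4k+k^2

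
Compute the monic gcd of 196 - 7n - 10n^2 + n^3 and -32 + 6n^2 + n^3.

4 + n

Euclidean algorithm in ℚ[n]:
  n^3 - 10n^2 - 7n + 196 = (n^3 + 6n^2 - 32) + (-16n^2 - 7n + 228)
  n^3 + 6n^2 - 32 = (-(1/16)n - 89/256)(-16n^2 - 7n + 228) + ((3025/256)n + 3025/64)
  -16n^2 - 7n + 228 = (-(4096/3025)n + 14592/3025)((3025/256)n + 3025/64) + (0)
Last nonzero remainder: (3025/256)n + 3025/64. Dividing through by 3025/256 gives the monic gcd n + 4.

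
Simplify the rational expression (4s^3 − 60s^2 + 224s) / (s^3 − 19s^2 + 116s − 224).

Repeated division with remainder:
  4s^3 − 60s^2 + 224s = (4)(s^3 − 19s^2 + 116s − 224) + (16s^2 − 240s + 896)
  s^3 − 19s^2 + 116s − 224 = ((1/16)s − 1/4)(16s^2 − 240s + 896) + (0)
Last nonzero remainder: 16s^2 − 240s + 896. Dividing through by 16 gives the monic gcd s^2 − 15s + 56.
Cancel s^2 − 15s + 56 from numerator and denominator to get the reduced form.

(4s)/(s − 4)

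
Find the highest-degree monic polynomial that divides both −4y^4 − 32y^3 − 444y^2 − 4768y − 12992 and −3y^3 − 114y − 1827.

y + 7

Euclidean algorithm in ℚ[y]:
  −4y^4 − 32y^3 − 444y^2 − 4768y − 12992 = ((4/3)y + 32/3)(−3y^3 − 114y − 1827) + (−292y^2 − 1116y + 6496)
  −3y^3 − 114y − 1827 = ((3/292)y − 837/21316)(−292y^2 − 1116y + 6496) + (−(1196685/5329)y − 8376795/5329)
  −292y^2 − 1116y + 6496 = ((1556068/1196685)y − 170528/41265)(−(1196685/5329)y − 8376795/5329) + (0)
Last nonzero remainder: −(1196685/5329)y − 8376795/5329. Dividing through by −1196685/5329 gives the monic gcd y + 7.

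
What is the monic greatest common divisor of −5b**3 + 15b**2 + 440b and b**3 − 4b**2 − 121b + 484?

Repeated division with remainder:
  −5b**3 + 15b**2 + 440b = (−5)(b**3 − 4b**2 − 121b + 484) + (−5b**2 − 165b + 2420)
  b**3 − 4b**2 − 121b + 484 = (−(1/5)b + 37/5)(−5b**2 − 165b + 2420) + (1584b − 17424)
  −5b**2 − 165b + 2420 = (−(5/1584)b − 5/36)(1584b − 17424) + (0)
Last nonzero remainder: 1584b − 17424. Dividing through by 1584 gives the monic gcd b − 11.

b − 11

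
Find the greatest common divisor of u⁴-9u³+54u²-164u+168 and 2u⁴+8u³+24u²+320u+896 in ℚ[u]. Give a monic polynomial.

Euclidean algorithm in ℚ[u]:
  u⁴-9u³+54u²-164u+168 = (1/2)(2u⁴+8u³+24u²+320u+896) + (-13u³+42u²-324u-280)
  2u⁴+8u³+24u²+320u+896 = (-(2/13)u-188/169)(-13u³+42u²-324u-280) + ((3528/169)u²-(14112/169)u+98784/169)
  -13u³+42u²-324u-280 = (-(2197/3528)u-845/1764)((3528/169)u²-(14112/169)u+98784/169) + (0)
Last nonzero remainder: (3528/169)u²-(14112/169)u+98784/169. Dividing through by 3528/169 gives the monic gcd u²-4u+28.

u²-4u+28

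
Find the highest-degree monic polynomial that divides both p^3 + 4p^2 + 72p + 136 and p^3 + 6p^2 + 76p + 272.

Euclidean algorithm in ℚ[p]:
  p^3 + 4p^2 + 72p + 136 = (p^3 + 6p^2 + 76p + 272) + (-2p^2 - 4p - 136)
  p^3 + 6p^2 + 76p + 272 = (-(1/2)p - 2)(-2p^2 - 4p - 136) + (0)
Last nonzero remainder: -2p^2 - 4p - 136. Dividing through by -2 gives the monic gcd p^2 + 2p + 68.

p^2 + 2p + 68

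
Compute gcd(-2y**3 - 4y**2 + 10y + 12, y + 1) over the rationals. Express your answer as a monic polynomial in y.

y + 1

Euclidean algorithm in ℚ[y]:
  -2y**3 - 4y**2 + 10y + 12 = (-2y**2 - 2y + 12)(y + 1) + (0)
The last nonzero remainder y + 1 is already monic.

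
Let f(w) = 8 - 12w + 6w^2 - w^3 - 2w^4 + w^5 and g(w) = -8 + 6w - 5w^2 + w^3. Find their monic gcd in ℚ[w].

2 - w + w^2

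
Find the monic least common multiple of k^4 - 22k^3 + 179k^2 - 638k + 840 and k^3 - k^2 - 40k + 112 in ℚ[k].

k^6 - 19k^5 + 85k^4 + 515k^3 - 6086k^2 + 20384k - 23520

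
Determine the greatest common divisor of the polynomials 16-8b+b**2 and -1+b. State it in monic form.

Euclidean algorithm in ℚ[b]:
  b**2-8b+16 = (b-7)(b-1) + (9)
  b-1 = ((1/9)b-1/9)(9) + (0)
The last nonzero remainder is the constant 9, so the polynomials are coprime and gcd = 1.

1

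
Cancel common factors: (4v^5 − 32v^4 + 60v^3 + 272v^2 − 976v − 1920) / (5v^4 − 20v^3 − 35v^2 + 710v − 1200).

(4v^3 − 4v^2 − 64v − 80)/(5v^2 + 15v − 50)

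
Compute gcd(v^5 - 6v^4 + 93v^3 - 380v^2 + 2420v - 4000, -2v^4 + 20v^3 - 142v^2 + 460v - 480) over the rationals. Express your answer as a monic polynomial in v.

By polynomial division,
  v^5 - 6v^4 + 93v^3 - 380v^2 + 2420v - 4000 = (-(1/2)v - 2)(-2v^4 + 20v^3 - 142v^2 + 460v - 480) + (62v^3 - 434v^2 + 3100v - 4960)
  -2v^4 + 20v^3 - 142v^2 + 460v - 480 = (-(1/31)v + 3/31)(62v^3 - 434v^2 + 3100v - 4960) + (0)
Last nonzero remainder: 62v^3 - 434v^2 + 3100v - 4960. Dividing through by 62 gives the monic gcd v^3 - 7v^2 + 50v - 80.

v^3 - 7v^2 + 50v - 80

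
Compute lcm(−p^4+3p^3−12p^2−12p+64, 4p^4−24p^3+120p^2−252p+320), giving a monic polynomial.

By polynomial division,
  −p^4+3p^3−12p^2−12p+64 = (−1/4)(4p^4−24p^3+120p^2−252p+320) + (−3p^3+18p^2−75p+144)
  4p^4−24p^3+120p^2−252p+320 = (−(4/3)p)(−3p^3+18p^2−75p+144) + (20p^2−60p+320)
  −3p^3+18p^2−75p+144 = (−(3/20)p+9/20)(20p^2−60p+320) + (0)
Last nonzero remainder: 20p^2−60p+320. Dividing through by 20 gives the monic gcd p^2−3p+16.
Then lcm(f, g) = f·g / gcd(f, g); expanding and making the result monic gives the answer.

p^6−6p^5+26p^4−39p^3−40p^2+252p−320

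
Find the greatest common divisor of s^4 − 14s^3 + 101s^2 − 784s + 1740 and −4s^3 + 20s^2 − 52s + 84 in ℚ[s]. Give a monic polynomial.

s − 3

Euclidean algorithm in ℚ[s]:
  s^4 − 14s^3 + 101s^2 − 784s + 1740 = (−(1/4)s + 9/4)(−4s^3 + 20s^2 − 52s + 84) + (43s^2 − 646s + 1551)
  −4s^3 + 20s^2 − 52s + 84 = (−(4/43)s − 1724/1849)(43s^2 − 646s + 1551) + (−(943080/1849)s + 2829240/1849)
  43s^2 − 646s + 1551 = (−(79507/943080)s + 955933/943080)(−(943080/1849)s + 2829240/1849) + (0)
Last nonzero remainder: −(943080/1849)s + 2829240/1849. Dividing through by −943080/1849 gives the monic gcd s − 3.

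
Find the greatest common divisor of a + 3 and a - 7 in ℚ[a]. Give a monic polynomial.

By polynomial division,
  a + 3 = (a - 7) + (10)
  a - 7 = ((1/10)a - 7/10)(10) + (0)
The last nonzero remainder is the constant 10, so the polynomials are coprime and gcd = 1.

1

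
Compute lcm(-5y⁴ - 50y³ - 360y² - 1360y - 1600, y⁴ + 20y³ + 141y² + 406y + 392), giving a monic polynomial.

By polynomial division,
  -5y⁴ - 50y³ - 360y² - 1360y - 1600 = (-5)(y⁴ + 20y³ + 141y² + 406y + 392) + (50y³ + 345y² + 670y + 360)
  y⁴ + 20y³ + 141y² + 406y + 392 = ((1/50)y + 131/500)(50y³ + 345y² + 670y + 360) + ((3721/100)y² + (11163/50)y + 7442/25)
  50y³ + 345y² + 670y + 360 = ((5000/3721)y + 4500/3721)((3721/100)y² + (11163/50)y + 7442/25) + (0)
Last nonzero remainder: (3721/100)y² + (11163/50)y + 7442/25. Dividing through by 3721/100 gives the monic gcd y² + 6y + 8.
Then lcm(f, g) = f·g / gcd(f, g); expanding and making the result monic gives the answer.

y⁶ + 24y⁵ + 261y⁴ + 1770y³ + 7656y² + 17808y + 15680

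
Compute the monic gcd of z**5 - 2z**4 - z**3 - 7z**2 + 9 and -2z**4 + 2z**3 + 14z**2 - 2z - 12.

By polynomial division,
  z**5 - 2z**4 - z**3 - 7z**2 + 9 = (-(1/2)z + 1/2)(-2z**4 + 2z**3 + 14z**2 - 2z - 12) + (5z**3 - 15z**2 - 5z + 15)
  -2z**4 + 2z**3 + 14z**2 - 2z - 12 = (-(2/5)z - 4/5)(5z**3 - 15z**2 - 5z + 15) + (0)
Last nonzero remainder: 5z**3 - 15z**2 - 5z + 15. Dividing through by 5 gives the monic gcd z**3 - 3z**2 - z + 3.

z**3 - 3z**2 - z + 3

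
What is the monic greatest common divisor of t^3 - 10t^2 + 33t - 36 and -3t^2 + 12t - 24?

Repeated division with remainder:
  t^3 - 10t^2 + 33t - 36 = (-(1/3)t + 2)(-3t^2 + 12t - 24) + (t + 12)
  -3t^2 + 12t - 24 = (-3t + 48)(t + 12) + (-600)
  t + 12 = (-(1/600)t - 1/50)(-600) + (0)
The last nonzero remainder is the constant -600, so the polynomials are coprime and gcd = 1.

1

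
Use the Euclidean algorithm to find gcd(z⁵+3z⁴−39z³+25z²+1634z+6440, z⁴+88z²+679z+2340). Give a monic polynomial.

z²+7z+20

Euclidean algorithm in ℚ[z]:
  z⁵+3z⁴−39z³+25z²+1634z+6440 = (z+3)(z⁴+88z²+679z+2340) + (−127z³−918z²−2743z−580)
  z⁴+88z²+679z+2340 = (−(1/127)z+918/16129)(−127z³−918z²−2743z−580) + ((1913715/16129)z²+(13396005/16129)z+38274300/16129)
  −127z³−918z²−2743z−580 = (−(2048383/1913715)z−467741/1913715)((1913715/16129)z²+(13396005/16129)z+38274300/16129) + (0)
Last nonzero remainder: (1913715/16129)z²+(13396005/16129)z+38274300/16129. Dividing through by 1913715/16129 gives the monic gcd z²+7z+20.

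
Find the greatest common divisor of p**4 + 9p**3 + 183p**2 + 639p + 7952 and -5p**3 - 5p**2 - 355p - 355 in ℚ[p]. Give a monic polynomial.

Euclidean algorithm in ℚ[p]:
  p**4 + 9p**3 + 183p**2 + 639p + 7952 = (-(1/5)p - 8/5)(-5p**3 - 5p**2 - 355p - 355) + (104p**2 + 7384)
  -5p**3 - 5p**2 - 355p - 355 = (-(5/104)p - 5/104)(104p**2 + 7384) + (0)
Last nonzero remainder: 104p**2 + 7384. Dividing through by 104 gives the monic gcd p**2 + 71.

p**2 + 71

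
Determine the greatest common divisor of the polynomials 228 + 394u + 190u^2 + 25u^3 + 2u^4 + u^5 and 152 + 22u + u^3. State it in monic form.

38 - 4u + u^2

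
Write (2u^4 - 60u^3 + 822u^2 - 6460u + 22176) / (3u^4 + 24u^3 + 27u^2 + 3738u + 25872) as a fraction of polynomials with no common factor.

(2u^2 - 40u + 198)/(3u^2 + 54u + 231)

Repeated division with remainder:
  2u^4 - 60u^3 + 822u^2 - 6460u + 22176 = (2/3)(3u^4 + 24u^3 + 27u^2 + 3738u + 25872) + (-76u^3 + 804u^2 - 8952u + 4928)
  3u^4 + 24u^3 + 27u^2 + 3738u + 25872 = (-(3/76)u - 1059/1444)(-76u^3 + 804u^2 - 8952u + 4928) + ((95040/361)u^2 - (950400/361)u + 10644480/361)
  -76u^3 + 804u^2 - 8952u + 4928 = (-(6859/23760)u + 361/2160)((95040/361)u^2 - (950400/361)u + 10644480/361) + (0)
Last nonzero remainder: (95040/361)u^2 - (950400/361)u + 10644480/361. Dividing through by 95040/361 gives the monic gcd u^2 - 10u + 112.
Cancel u^2 - 10u + 112 from numerator and denominator to get the reduced form.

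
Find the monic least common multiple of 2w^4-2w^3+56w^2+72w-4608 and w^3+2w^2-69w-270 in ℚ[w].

w^6-5w^5-13w^4-31w^3-3708w^2+7596w+103680

Repeated division with remainder:
  2w^4-2w^3+56w^2+72w-4608 = (2w-6)(w^3+2w^2-69w-270) + (206w^2+198w-6228)
  w^3+2w^2-69w-270 = ((1/206)w+107/21218)(206w^2+198w-6228) + (-(421872/10609)w-2531232/10609)
  206w^2+198w-6228 = (-(1092727/210936)w+1835357/70312)(-(421872/10609)w-2531232/10609) + (0)
Last nonzero remainder: -(421872/10609)w-2531232/10609. Dividing through by -421872/10609 gives the monic gcd w+6.
Then lcm(f, g) = f·g / gcd(f, g); expanding and making the result monic gives the answer.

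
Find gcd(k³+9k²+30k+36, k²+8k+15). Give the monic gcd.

k+3

Euclidean algorithm in ℚ[k]:
  k³+9k²+30k+36 = (k+1)(k²+8k+15) + (7k+21)
  k²+8k+15 = ((1/7)k+5/7)(7k+21) + (0)
Last nonzero remainder: 7k+21. Dividing through by 7 gives the monic gcd k+3.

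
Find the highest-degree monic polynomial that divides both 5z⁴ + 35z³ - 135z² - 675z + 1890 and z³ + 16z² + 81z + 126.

z² + 13z + 42

Repeated division with remainder:
  5z⁴ + 35z³ - 135z² - 675z + 1890 = (5z - 45)(z³ + 16z² + 81z + 126) + (180z² + 2340z + 7560)
  z³ + 16z² + 81z + 126 = ((1/180)z + 1/60)(180z² + 2340z + 7560) + (0)
Last nonzero remainder: 180z² + 2340z + 7560. Dividing through by 180 gives the monic gcd z² + 13z + 42.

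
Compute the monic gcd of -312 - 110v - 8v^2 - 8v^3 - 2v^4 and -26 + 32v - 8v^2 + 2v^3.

13 - 3v + v^2

By polynomial division,
  -2v^4 - 8v^3 - 8v^2 - 110v - 312 = (-v - 8)(2v^3 - 8v^2 + 32v - 26) + (-40v^2 + 120v - 520)
  2v^3 - 8v^2 + 32v - 26 = (-(1/20)v + 1/20)(-40v^2 + 120v - 520) + (0)
Last nonzero remainder: -40v^2 + 120v - 520. Dividing through by -40 gives the monic gcd v^2 - 3v + 13.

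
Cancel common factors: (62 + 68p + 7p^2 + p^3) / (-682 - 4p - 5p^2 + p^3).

(1 + p)/(-11 + p)

Apply the Euclidean algorithm:
  p^3 + 7p^2 + 68p + 62 = (p^3 - 5p^2 - 4p - 682) + (12p^2 + 72p + 744)
  p^3 - 5p^2 - 4p - 682 = ((1/12)p - 11/12)(12p^2 + 72p + 744) + (0)
Last nonzero remainder: 12p^2 + 72p + 744. Dividing through by 12 gives the monic gcd p^2 + 6p + 62.
Cancel p^2 + 6p + 62 from numerator and denominator to get the reduced form.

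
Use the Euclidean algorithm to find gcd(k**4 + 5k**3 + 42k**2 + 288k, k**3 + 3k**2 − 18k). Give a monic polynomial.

Repeated division with remainder:
  k**4 + 5k**3 + 42k**2 + 288k = (k + 2)(k**3 + 3k**2 − 18k) + (54k**2 + 324k)
  k**3 + 3k**2 − 18k = ((1/54)k − 1/18)(54k**2 + 324k) + (0)
Last nonzero remainder: 54k**2 + 324k. Dividing through by 54 gives the monic gcd k**2 + 6k.

k**2 + 6k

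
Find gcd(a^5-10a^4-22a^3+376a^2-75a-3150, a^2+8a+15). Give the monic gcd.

Apply the Euclidean algorithm:
  a^5-10a^4-22a^3+376a^2-75a-3150 = (a^3-18a^2+107a-210)(a^2+8a+15) + (0)
The last nonzero remainder a^2+8a+15 is already monic.

a^2+8a+15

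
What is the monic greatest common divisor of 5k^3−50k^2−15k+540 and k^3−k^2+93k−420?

By polynomial division,
  5k^3−50k^2−15k+540 = (5)(k^3−k^2+93k−420) + (−45k^2−480k+2640)
  k^3−k^2+93k−420 = (−(1/45)k+7/27)(−45k^2−480k+2640) + ((2485/9)k−9940/9)
  −45k^2−480k+2640 = (−(81/497)k−1188/497)((2485/9)k−9940/9) + (0)
Last nonzero remainder: (2485/9)k−9940/9. Dividing through by 2485/9 gives the monic gcd k−4.

k−4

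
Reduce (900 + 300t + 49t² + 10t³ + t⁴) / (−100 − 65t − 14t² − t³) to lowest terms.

By polynomial division,
  t⁴ + 10t³ + 49t² + 300t + 900 = (−t + 4)(−t³ − 14t² − 65t − 100) + (40t² + 460t + 1300)
  −t³ − 14t² − 65t − 100 = (−(1/40)t − 1/16)(40t² + 460t + 1300) + (−(15/4)t − 75/4)
  40t² + 460t + 1300 = (−(32/3)t − 208/3)(−(15/4)t − 75/4) + (0)
Last nonzero remainder: −(15/4)t − 75/4. Dividing through by −15/4 gives the monic gcd t + 5.
Cancel t + 5 from numerator and denominator to get the reduced form.

(−180 − 24t − 5t² − t³)/(20 + 9t + t²)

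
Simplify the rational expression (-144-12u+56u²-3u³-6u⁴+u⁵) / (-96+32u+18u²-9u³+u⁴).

Apply the Euclidean algorithm:
  u⁵-6u⁴-3u³+56u²-12u-144 = (u+3)(u⁴-9u³+18u²+32u-96) + (6u³-30u²-12u+144)
  u⁴-9u³+18u²+32u-96 = ((1/6)u-2/3)(6u³-30u²-12u+144) + (0)
Last nonzero remainder: 6u³-30u²-12u+144. Dividing through by 6 gives the monic gcd u³-5u²-2u+24.
Cancel u³-5u²-2u+24 from numerator and denominator to get the reduced form.

(-6-u+u²)/(-4+u)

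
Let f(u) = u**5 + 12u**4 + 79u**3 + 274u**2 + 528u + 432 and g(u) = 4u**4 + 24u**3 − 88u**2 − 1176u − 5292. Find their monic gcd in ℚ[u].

u**2 + 6u + 27

Repeated division with remainder:
  u**5 + 12u**4 + 79u**3 + 274u**2 + 528u + 432 = ((1/4)u + 3/2)(4u**4 + 24u**3 − 88u**2 − 1176u − 5292) + (65u**3 + 700u**2 + 3615u + 8370)
  4u**4 + 24u**3 − 88u**2 − 1176u − 5292 = ((4/65)u − 248/845)(65u**3 + 700u**2 + 3615u + 8370) + (−(17748/169)u**2 − (106488/169)u − 479196/169)
  65u**3 + 700u**2 + 3615u + 8370 = (−(10985/17748)u − 26195/8874)(−(17748/169)u**2 − (106488/169)u − 479196/169) + (0)
Last nonzero remainder: −(17748/169)u**2 − (106488/169)u − 479196/169. Dividing through by −17748/169 gives the monic gcd u**2 + 6u + 27.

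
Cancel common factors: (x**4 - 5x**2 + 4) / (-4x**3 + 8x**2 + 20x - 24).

Euclidean algorithm in ℚ[x]:
  x**4 - 5x**2 + 4 = (-(1/4)x - 1/2)(-4x**3 + 8x**2 + 20x - 24) + (4x**2 + 4x - 8)
  -4x**3 + 8x**2 + 20x - 24 = (-x + 3)(4x**2 + 4x - 8) + (0)
Last nonzero remainder: 4x**2 + 4x - 8. Dividing through by 4 gives the monic gcd x**2 + x - 2.
Cancel x**2 + x - 2 from numerator and denominator to get the reduced form.

(-x**2 + x + 2)/(4x - 12)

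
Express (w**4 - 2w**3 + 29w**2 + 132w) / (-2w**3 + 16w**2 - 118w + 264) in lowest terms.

(-w**2 - 3w)/(2w - 6)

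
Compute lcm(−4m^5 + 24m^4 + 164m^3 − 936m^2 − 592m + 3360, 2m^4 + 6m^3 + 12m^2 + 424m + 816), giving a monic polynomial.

m^7 − 11m^6 + 23m^5 + 235m^4 − 2416m^3 + 6376m^2 + 9232m − 28560

Repeated division with remainder:
  −4m^5 + 24m^4 + 164m^3 − 936m^2 − 592m + 3360 = (−2m + 18)(2m^4 + 6m^3 + 12m^2 + 424m + 816) + (80m^3 − 304m^2 − 6592m − 11328)
  2m^4 + 6m^3 + 12m^2 + 424m + 816 = ((1/40)m + 17/100)(80m^3 − 304m^2 − 6592m − 11328) + ((5712/25)m^2 + (45696/25)m + 68544/25)
  80m^3 − 304m^2 − 6592m − 11328 = ((125/357)m − 1475/357)((5712/25)m^2 + (45696/25)m + 68544/25) + (0)
Last nonzero remainder: (5712/25)m^2 + (45696/25)m + 68544/25. Dividing through by 5712/25 gives the monic gcd m^2 + 8m + 12.
Then lcm(f, g) = f·g / gcd(f, g); expanding and making the result monic gives the answer.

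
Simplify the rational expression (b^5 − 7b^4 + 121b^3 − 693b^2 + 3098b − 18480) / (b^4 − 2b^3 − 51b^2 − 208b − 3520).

(b^3 − 8b^2 + 89b − 462)/(b^2 − 3b − 88)

Apply the Euclidean algorithm:
  b^5 − 7b^4 + 121b^3 − 693b^2 + 3098b − 18480 = (b − 5)(b^4 − 2b^3 − 51b^2 − 208b − 3520) + (162b^3 − 740b^2 + 5578b − 36080)
  b^4 − 2b^3 − 51b^2 − 208b − 3520 = ((1/162)b + 104/6561)(162b^3 − 740b^2 + 5578b − 36080) + (−(483560/6561)b^2 − (483560/6561)b − 19342400/6561)
  162b^3 − 740b^2 + 5578b − 36080 = (−(531441/241780)b + 269001/21980)(−(483560/6561)b^2 − (483560/6561)b − 19342400/6561) + (0)
Last nonzero remainder: −(483560/6561)b^2 − (483560/6561)b − 19342400/6561. Dividing through by −483560/6561 gives the monic gcd b^2 + b + 40.
Cancel b^2 + b + 40 from numerator and denominator to get the reduced form.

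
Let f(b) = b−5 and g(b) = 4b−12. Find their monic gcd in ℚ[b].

By polynomial division,
  b−5 = (1/4)(4b−12) + (−2)
  4b−12 = (−2b+6)(−2) + (0)
The last nonzero remainder is the constant −2, so the polynomials are coprime and gcd = 1.

1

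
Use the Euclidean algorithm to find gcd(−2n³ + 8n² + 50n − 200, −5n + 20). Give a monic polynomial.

Repeated division with remainder:
  −2n³ + 8n² + 50n − 200 = ((2/5)n² − 10)(−5n + 20) + (0)
Last nonzero remainder: −5n + 20. Dividing through by −5 gives the monic gcd n − 4.

n − 4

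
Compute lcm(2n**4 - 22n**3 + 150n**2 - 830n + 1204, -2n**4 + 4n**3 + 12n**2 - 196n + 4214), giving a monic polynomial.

n**5 - 4n**4 - 2n**3 + 110n**2 - 2303n + 4214

Apply the Euclidean algorithm:
  2n**4 - 22n**3 + 150n**2 - 830n + 1204 = (-1)(-2n**4 + 4n**3 + 12n**2 - 196n + 4214) + (-18n**3 + 162n**2 - 1026n + 5418)
  -2n**4 + 4n**3 + 12n**2 - 196n + 4214 = ((1/9)n + 7/9)(-18n**3 + 162n**2 - 1026n + 5418) + (0)
Last nonzero remainder: -18n**3 + 162n**2 - 1026n + 5418. Dividing through by -18 gives the monic gcd n**3 - 9n**2 + 57n - 301.
Then lcm(f, g) = f·g / gcd(f, g); expanding and making the result monic gives the answer.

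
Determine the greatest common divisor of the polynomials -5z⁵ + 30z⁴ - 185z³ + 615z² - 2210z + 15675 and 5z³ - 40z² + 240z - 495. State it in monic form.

Euclidean algorithm in ℚ[z]:
  -5z⁵ + 30z⁴ - 185z³ + 615z² - 2210z + 15675 = (-z² - 2z - 5)(5z³ - 40z² + 240z - 495) + (400z² - 2000z + 13200)
  5z³ - 40z² + 240z - 495 = ((1/80)z - 3/80)(400z² - 2000z + 13200) + (0)
Last nonzero remainder: 400z² - 2000z + 13200. Dividing through by 400 gives the monic gcd z² - 5z + 33.

z² - 5z + 33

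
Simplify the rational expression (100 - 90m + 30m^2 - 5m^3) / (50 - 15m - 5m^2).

Euclidean algorithm in ℚ[m]:
  -5m^3 + 30m^2 - 90m + 100 = (m - 9)(-5m^2 - 15m + 50) + (-275m + 550)
  -5m^2 - 15m + 50 = ((1/55)m + 1/11)(-275m + 550) + (0)
Last nonzero remainder: -275m + 550. Dividing through by -275 gives the monic gcd m - 2.
Cancel m - 2 from numerator and denominator to get the reduced form.

(10 - 4m + m^2)/(5 + m)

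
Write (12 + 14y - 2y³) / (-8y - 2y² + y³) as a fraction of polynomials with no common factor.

(6 + 4y - 2y²)/(-4y + y²)

Repeated division with remainder:
  -2y³ + 14y + 12 = (-2)(y³ - 2y² - 8y) + (-4y² - 2y + 12)
  y³ - 2y² - 8y = (-(1/4)y + 5/8)(-4y² - 2y + 12) + (-(15/4)y - 15/2)
  -4y² - 2y + 12 = ((16/15)y - 8/5)(-(15/4)y - 15/2) + (0)
Last nonzero remainder: -(15/4)y - 15/2. Dividing through by -15/4 gives the monic gcd y + 2.
Cancel y + 2 from numerator and denominator to get the reduced form.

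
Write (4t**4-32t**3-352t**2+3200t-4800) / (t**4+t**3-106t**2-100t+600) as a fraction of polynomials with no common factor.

Euclidean algorithm in ℚ[t]:
  4t**4-32t**3-352t**2+3200t-4800 = (4)(t**4+t**3-106t**2-100t+600) + (-36t**3+72t**2+3600t-7200)
  t**4+t**3-106t**2-100t+600 = (-(1/36)t-1/12)(-36t**3+72t**2+3600t-7200) + (0)
Last nonzero remainder: -36t**3+72t**2+3600t-7200. Dividing through by -36 gives the monic gcd t**3-2t**2-100t+200.
Cancel t**3-2t**2-100t+200 from numerator and denominator to get the reduced form.

(4t-24)/(t+3)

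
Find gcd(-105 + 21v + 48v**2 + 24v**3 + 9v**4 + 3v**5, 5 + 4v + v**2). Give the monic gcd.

5 + 4v + v**2

Repeated division with remainder:
  3v**5 + 9v**4 + 24v**3 + 48v**2 + 21v - 105 = (3v**3 - 3v**2 + 21v - 21)(v**2 + 4v + 5) + (0)
The last nonzero remainder v**2 + 4v + 5 is already monic.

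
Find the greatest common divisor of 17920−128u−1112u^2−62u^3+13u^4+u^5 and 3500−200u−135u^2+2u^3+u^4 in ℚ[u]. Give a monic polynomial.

70+17u+u^2

Apply the Euclidean algorithm:
  u^5+13u^4−62u^3−1112u^2−128u+17920 = (u+11)(u^4+2u^3−135u^2−200u+3500) + (51u^3+573u^2−1428u−20580)
  u^4+2u^3−135u^2−200u+3500 = ((1/51)u−157/867)(51u^3+573u^2−1428u−20580) + (−(936/289)u^2−(936/17)u−65520/289)
  51u^3+573u^2−1428u−20580 = (−(4913/312)u+14161/156)(−(936/289)u^2−(936/17)u−65520/289) + (0)
Last nonzero remainder: −(936/289)u^2−(936/17)u−65520/289. Dividing through by −936/289 gives the monic gcd u^2+17u+70.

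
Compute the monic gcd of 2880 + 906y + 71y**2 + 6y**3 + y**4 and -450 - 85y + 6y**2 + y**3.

Repeated division with remainder:
  y**4 + 6y**3 + 71y**2 + 906y + 2880 = (y)(y**3 + 6y**2 - 85y - 450) + (156y**2 + 1356y + 2880)
  y**3 + 6y**2 - 85y - 450 = ((1/156)y - 35/2028)(156y**2 + 1356y + 2880) + (-(13530/169)y - 67650/169)
  156y**2 + 1356y + 2880 = (-(4394/2255)y - 16224/2255)(-(13530/169)y - 67650/169) + (0)
Last nonzero remainder: -(13530/169)y - 67650/169. Dividing through by -13530/169 gives the monic gcd y + 5.

5 + y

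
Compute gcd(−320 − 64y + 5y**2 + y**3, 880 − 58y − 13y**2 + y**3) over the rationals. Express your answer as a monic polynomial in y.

Apply the Euclidean algorithm:
  y**3 + 5y**2 − 64y − 320 = (y**3 − 13y**2 − 58y + 880) + (18y**2 − 6y − 1200)
  y**3 − 13y**2 − 58y + 880 = ((1/18)y − 19/27)(18y**2 − 6y − 1200) + ((40/9)y + 320/9)
  18y**2 − 6y − 1200 = ((81/20)y − 135/4)((40/9)y + 320/9) + (0)
Last nonzero remainder: (40/9)y + 320/9. Dividing through by 40/9 gives the monic gcd y + 8.

8 + y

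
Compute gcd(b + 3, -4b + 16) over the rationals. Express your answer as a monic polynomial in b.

1

By polynomial division,
  b + 3 = (-1/4)(-4b + 16) + (7)
  -4b + 16 = (-(4/7)b + 16/7)(7) + (0)
The last nonzero remainder is the constant 7, so the polynomials are coprime and gcd = 1.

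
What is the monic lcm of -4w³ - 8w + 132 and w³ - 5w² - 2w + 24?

w⁵ - 2w⁴ - 6w³ - 37w² + 50w + 264

Euclidean algorithm in ℚ[w]:
  -4w³ - 8w + 132 = (-4)(w³ - 5w² - 2w + 24) + (-20w² - 16w + 228)
  w³ - 5w² - 2w + 24 = (-(1/20)w + 29/100)(-20w² - 16w + 228) + ((351/25)w - 1053/25)
  -20w² - 16w + 228 = (-(500/351)w - 1900/351)((351/25)w - 1053/25) + (0)
Last nonzero remainder: (351/25)w - 1053/25. Dividing through by 351/25 gives the monic gcd w - 3.
Then lcm(f, g) = f·g / gcd(f, g); expanding and making the result monic gives the answer.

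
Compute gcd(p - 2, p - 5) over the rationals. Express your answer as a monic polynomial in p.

Euclidean algorithm in ℚ[p]:
  p - 2 = (p - 5) + (3)
  p - 5 = ((1/3)p - 5/3)(3) + (0)
The last nonzero remainder is the constant 3, so the polynomials are coprime and gcd = 1.

1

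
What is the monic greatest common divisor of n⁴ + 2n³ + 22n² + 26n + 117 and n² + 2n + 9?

n² + 2n + 9

Euclidean algorithm in ℚ[n]:
  n⁴ + 2n³ + 22n² + 26n + 117 = (n² + 13)(n² + 2n + 9) + (0)
The last nonzero remainder n² + 2n + 9 is already monic.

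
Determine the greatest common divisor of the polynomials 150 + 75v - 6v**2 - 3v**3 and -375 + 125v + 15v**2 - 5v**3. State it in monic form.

-25 + v**2

Repeated division with remainder:
  -3v**3 - 6v**2 + 75v + 150 = (3/5)(-5v**3 + 15v**2 + 125v - 375) + (-15v**2 + 375)
  -5v**3 + 15v**2 + 125v - 375 = ((1/3)v - 1)(-15v**2 + 375) + (0)
Last nonzero remainder: -15v**2 + 375. Dividing through by -15 gives the monic gcd v**2 - 25.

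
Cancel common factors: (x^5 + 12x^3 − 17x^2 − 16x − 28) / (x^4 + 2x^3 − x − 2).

(x^3 − x^2 + 12x − 28)/(x^2 + x − 2)

By polynomial division,
  x^5 + 12x^3 − 17x^2 − 16x − 28 = (x − 2)(x^4 + 2x^3 − x − 2) + (16x^3 − 16x^2 − 16x − 32)
  x^4 + 2x^3 − x − 2 = ((1/16)x + 3/16)(16x^3 − 16x^2 − 16x − 32) + (4x^2 + 4x + 4)
  16x^3 − 16x^2 − 16x − 32 = (4x − 8)(4x^2 + 4x + 4) + (0)
Last nonzero remainder: 4x^2 + 4x + 4. Dividing through by 4 gives the monic gcd x^2 + x + 1.
Cancel x^2 + x + 1 from numerator and denominator to get the reduced form.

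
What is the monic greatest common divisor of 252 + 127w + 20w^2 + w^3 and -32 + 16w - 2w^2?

Apply the Euclidean algorithm:
  w^3 + 20w^2 + 127w + 252 = (-(1/2)w - 14)(-2w^2 + 16w - 32) + (335w - 196)
  -2w^2 + 16w - 32 = (-(2/335)w + 4968/112225)(335w - 196) + (-2617472/112225)
  335w - 196 = (-(37595375/2617472)w + 5499025/654368)(-2617472/112225) + (0)
The last nonzero remainder is the constant -2617472/112225, so the polynomials are coprime and gcd = 1.

1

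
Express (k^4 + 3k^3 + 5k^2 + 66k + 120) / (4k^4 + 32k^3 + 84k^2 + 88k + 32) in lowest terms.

By polynomial division,
  k^4 + 3k^3 + 5k^2 + 66k + 120 = (1/4)(4k^4 + 32k^3 + 84k^2 + 88k + 32) + (-5k^3 - 16k^2 + 44k + 112)
  4k^4 + 32k^3 + 84k^2 + 88k + 32 = (-(4/5)k - 96/25)(-5k^3 - 16k^2 + 44k + 112) + ((1444/25)k^2 + (8664/25)k + 11552/25)
  -5k^3 - 16k^2 + 44k + 112 = (-(125/1444)k + 175/722)((1444/25)k^2 + (8664/25)k + 11552/25) + (0)
Last nonzero remainder: (1444/25)k^2 + (8664/25)k + 11552/25. Dividing through by 1444/25 gives the monic gcd k^2 + 6k + 8.
Cancel k^2 + 6k + 8 from numerator and denominator to get the reduced form.

(k^2 - 3k + 15)/(4k^2 + 8k + 4)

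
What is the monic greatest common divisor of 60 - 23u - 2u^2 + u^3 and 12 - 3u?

By polynomial division,
  u^3 - 2u^2 - 23u + 60 = (-(1/3)u^2 - (2/3)u + 5)(-3u + 12) + (0)
Last nonzero remainder: -3u + 12. Dividing through by -3 gives the monic gcd u - 4.

-4 + u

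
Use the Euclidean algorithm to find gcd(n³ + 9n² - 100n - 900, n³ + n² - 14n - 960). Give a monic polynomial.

Repeated division with remainder:
  n³ + 9n² - 100n - 900 = (n³ + n² - 14n - 960) + (8n² - 86n + 60)
  n³ + n² - 14n - 960 = ((1/8)n + 47/32)(8n² - 86n + 60) + ((1677/16)n - 8385/8)
  8n² - 86n + 60 = ((128/1677)n - 32/559)((1677/16)n - 8385/8) + (0)
Last nonzero remainder: (1677/16)n - 8385/8. Dividing through by 1677/16 gives the monic gcd n - 10.

n - 10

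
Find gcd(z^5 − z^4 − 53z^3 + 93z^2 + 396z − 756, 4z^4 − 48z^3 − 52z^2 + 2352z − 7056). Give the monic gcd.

Euclidean algorithm in ℚ[z]:
  z^5 − z^4 − 53z^3 + 93z^2 + 396z − 756 = ((1/4)z + 11/4)(4z^4 − 48z^3 − 52z^2 + 2352z − 7056) + (92z^3 − 352z^2 − 4308z + 18648)
  4z^4 − 48z^3 − 52z^2 + 2352z − 7056 = ((1/23)z − 188/529)(92z^3 − 352z^2 − 4308z + 18648) + ((5400/529)z^2 + (5400/529)z − 226800/529)
  92z^3 − 352z^2 − 4308z + 18648 = ((12167/1350)z − 19573/450)((5400/529)z^2 + (5400/529)z − 226800/529) + (0)
Last nonzero remainder: (5400/529)z^2 + (5400/529)z − 226800/529. Dividing through by 5400/529 gives the monic gcd z^2 + z − 42.

z^2 + z − 42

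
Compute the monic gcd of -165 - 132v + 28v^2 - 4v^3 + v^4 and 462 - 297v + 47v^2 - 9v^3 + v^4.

Euclidean algorithm in ℚ[v]:
  v^4 - 4v^3 + 28v^2 - 132v - 165 = (v^4 - 9v^3 + 47v^2 - 297v + 462) + (5v^3 - 19v^2 + 165v - 627)
  v^4 - 9v^3 + 47v^2 - 297v + 462 = ((1/5)v - 26/25)(5v^3 - 19v^2 + 165v - 627) + (-(144/25)v^2 - 4752/25)
  5v^3 - 19v^2 + 165v - 627 = (-(125/144)v + 475/144)(-(144/25)v^2 - 4752/25) + (0)
Last nonzero remainder: -(144/25)v^2 - 4752/25. Dividing through by -144/25 gives the monic gcd v^2 + 33.

33 + v^2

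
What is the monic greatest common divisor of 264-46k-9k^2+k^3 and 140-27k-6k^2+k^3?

-4+k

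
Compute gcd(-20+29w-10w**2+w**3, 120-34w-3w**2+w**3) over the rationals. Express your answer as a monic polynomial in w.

20-9w+w**2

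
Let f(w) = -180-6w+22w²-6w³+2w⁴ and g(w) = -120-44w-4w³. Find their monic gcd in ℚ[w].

30+11w+w³

Euclidean algorithm in ℚ[w]:
  2w⁴-6w³+22w²-6w-180 = (-(1/2)w+3/2)(-4w³-44w-120) + (0)
Last nonzero remainder: -4w³-44w-120. Dividing through by -4 gives the monic gcd w³+11w+30.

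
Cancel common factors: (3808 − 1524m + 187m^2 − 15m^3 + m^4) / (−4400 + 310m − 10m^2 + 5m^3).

(−476 + 131m − 7m^2 + m^3)/(550 + 30m + 5m^2)

Euclidean algorithm in ℚ[m]:
  m^4 − 15m^3 + 187m^2 − 1524m + 3808 = ((1/5)m − 13/5)(5m^3 − 10m^2 + 310m − 4400) + (99m^2 + 162m − 7632)
  5m^3 − 10m^2 + 310m − 4400 = ((5/99)m − 200/1089)(99m^2 + 162m − 7632) + ((87750/121)m − 702000/121)
  99m^2 + 162m − 7632 = ((1331/9750)m + 6413/4875)((87750/121)m − 702000/121) + (0)
Last nonzero remainder: (87750/121)m − 702000/121. Dividing through by 87750/121 gives the monic gcd m − 8.
Cancel m − 8 from numerator and denominator to get the reduced form.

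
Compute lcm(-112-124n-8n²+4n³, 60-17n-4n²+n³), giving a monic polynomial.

-420-241n+190n²-10n⁴+n⁵

Repeated division with remainder:
  4n³-8n²-124n-112 = (4)(n³-4n²-17n+60) + (8n²-56n-352)
  n³-4n²-17n+60 = ((1/8)n+3/8)(8n²-56n-352) + (48n+192)
  8n²-56n-352 = ((1/6)n-11/6)(48n+192) + (0)
Last nonzero remainder: 48n+192. Dividing through by 48 gives the monic gcd n+4.
Then lcm(f, g) = f·g / gcd(f, g); expanding and making the result monic gives the answer.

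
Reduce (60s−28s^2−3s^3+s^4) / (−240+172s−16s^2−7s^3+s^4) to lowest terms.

(s)/(−4+s)

Repeated division with remainder:
  s^4−3s^3−28s^2+60s = (s^4−7s^3−16s^2+172s−240) + (4s^3−12s^2−112s+240)
  s^4−7s^3−16s^2+172s−240 = ((1/4)s−1)(4s^3−12s^2−112s+240) + (0)
Last nonzero remainder: 4s^3−12s^2−112s+240. Dividing through by 4 gives the monic gcd s^3−3s^2−28s+60.
Cancel s^3−3s^2−28s+60 from numerator and denominator to get the reduced form.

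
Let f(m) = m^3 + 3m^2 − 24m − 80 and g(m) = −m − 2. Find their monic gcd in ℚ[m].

Euclidean algorithm in ℚ[m]:
  m^3 + 3m^2 − 24m − 80 = (−m^2 − m + 26)(−m − 2) + (−28)
  −m − 2 = ((1/28)m + 1/14)(−28) + (0)
The last nonzero remainder is the constant −28, so the polynomials are coprime and gcd = 1.

1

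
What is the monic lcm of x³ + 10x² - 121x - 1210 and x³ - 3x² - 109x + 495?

x⁵ - 4x⁴ - 216x³ + 934x² + 11495x - 54450

Euclidean algorithm in ℚ[x]:
  x³ + 10x² - 121x - 1210 = (x³ - 3x² - 109x + 495) + (13x² - 12x - 1705)
  x³ - 3x² - 109x + 495 = ((1/13)x - 27/169)(13x² - 12x - 1705) + ((3420/169)x + 37620/169)
  13x² - 12x - 1705 = ((2197/3420)x - 5239/684)((3420/169)x + 37620/169) + (0)
Last nonzero remainder: (3420/169)x + 37620/169. Dividing through by 3420/169 gives the monic gcd x + 11.
Then lcm(f, g) = f·g / gcd(f, g); expanding and making the result monic gives the answer.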